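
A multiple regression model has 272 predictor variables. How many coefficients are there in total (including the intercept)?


Each predictor gets one coefficient, plus one intercept.
Total parameters = 272 + 1 = 273.

273


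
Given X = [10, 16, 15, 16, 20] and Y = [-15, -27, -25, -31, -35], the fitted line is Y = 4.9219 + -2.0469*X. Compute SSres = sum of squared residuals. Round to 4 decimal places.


Predicted values from Y = 4.9219 + -2.0469*X.
Residuals: [0.5471, 0.8285, 0.7816, -3.1715, 1.0161].
SSres = 12.6875.

12.6875


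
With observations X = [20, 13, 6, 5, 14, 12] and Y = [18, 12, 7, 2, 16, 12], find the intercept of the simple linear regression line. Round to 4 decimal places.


Compute b1 = 1.0065 from the OLS formula.
With xbar = 11.6667 and ybar = 11.1667, the intercept is:
b0 = 11.1667 - 1.0065 * 11.6667 = -0.5761.

-0.5761


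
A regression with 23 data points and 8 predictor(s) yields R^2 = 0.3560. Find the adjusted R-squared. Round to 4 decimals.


Adjusted R^2 = 1 - (1 - R^2) * (n-1)/(n-p-1).
(1 - R^2) = 0.6440.
(n-1)/(n-p-1) = 22/14.
(1 - R^2) * (n-1) = 0.6440 * 22 = 14.1680.
Divide by (n-p-1): 14.1680 / 14 = 1.0120.
Adj R^2 = 1 - 1.0120 = -0.0120.

-0.0120


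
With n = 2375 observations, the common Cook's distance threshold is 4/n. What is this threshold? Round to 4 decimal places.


The threshold is 4/n.
4/2375 = 0.0017.

0.0017


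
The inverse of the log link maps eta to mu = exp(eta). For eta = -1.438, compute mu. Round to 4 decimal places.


The inverse log link gives:
mu = exp(-1.438) = 0.2374.

0.2374


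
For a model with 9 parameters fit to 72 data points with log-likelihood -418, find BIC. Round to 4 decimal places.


k * ln(n) = 9 * ln(72) = 9 * 4.276666 = 38.489994.
-2 * loglik = -2 * (-418) = 836.
BIC = 38.489994 + 836 = 874.489994, which rounds to 874.4900.

874.4900


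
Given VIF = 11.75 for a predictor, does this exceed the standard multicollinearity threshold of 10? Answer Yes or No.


The threshold is 10.
VIF = 11.75 is >= 10.
Multicollinearity indication: Yes.

Yes


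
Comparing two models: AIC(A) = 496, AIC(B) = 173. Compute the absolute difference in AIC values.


Absolute difference = |496 - 173| = 323.
The model with lower AIC (B) is preferred.

323


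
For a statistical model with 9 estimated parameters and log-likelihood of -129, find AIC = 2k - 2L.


Compute:
2k = 2*9 = 18.
-2*loglik = -2*(-129) = 258.
AIC = 18 + 258 = 276.

276


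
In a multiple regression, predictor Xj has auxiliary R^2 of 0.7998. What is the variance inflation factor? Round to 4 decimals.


Denominator: 1 - 0.7998 = 0.2002.
VIF = 1 / 0.2002 = 4.9950.

4.9950


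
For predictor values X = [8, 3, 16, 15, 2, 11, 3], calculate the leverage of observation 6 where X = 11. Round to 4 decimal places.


Mean of X: xbar = 8.2857.
SXX = 207.4286.
For X = 11: h = 1/7 + (11 - 8.2857)^2/207.4286 = 0.1784.

0.1784


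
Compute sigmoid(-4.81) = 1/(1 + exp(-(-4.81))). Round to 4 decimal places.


Compute exp(4.8100) = 122.7316.
Sigmoid = 1 / (1 + 122.7316) = 1 / 123.7316 = 0.0081.

0.0081


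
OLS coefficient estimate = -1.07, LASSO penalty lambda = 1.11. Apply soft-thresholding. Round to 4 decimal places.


Absolute value: |-1.07| = 1.07.
Compare to lambda = 1.11.
Since |beta| <= lambda, the coefficient is set to 0.

0.0000


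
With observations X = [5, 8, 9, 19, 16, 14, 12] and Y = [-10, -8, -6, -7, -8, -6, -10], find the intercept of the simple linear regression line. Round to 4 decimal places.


First find the slope: b1 = 0.1340.
Means: xbar = 11.8571, ybar = -7.8571.
b0 = ybar - b1 * xbar = -7.8571 - 0.1340 * 11.8571 = -9.4460.

-9.4460


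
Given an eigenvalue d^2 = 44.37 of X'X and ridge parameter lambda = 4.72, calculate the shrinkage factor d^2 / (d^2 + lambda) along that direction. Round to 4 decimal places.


Compute the denominator: 44.37 + 4.72 = 49.0900.
Shrinkage factor = 44.37 / 49.0900 = 0.9039.

0.9039


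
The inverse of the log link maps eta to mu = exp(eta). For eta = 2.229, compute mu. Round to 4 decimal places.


Apply the inverse link:
mu = e^2.229 = 9.2906.

9.2906


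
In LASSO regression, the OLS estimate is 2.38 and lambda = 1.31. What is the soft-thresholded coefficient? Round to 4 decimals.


Check: |2.38| = 2.38 vs lambda = 1.31.
Since |beta| > lambda, coefficient = sign(beta)*(|beta| - lambda) = 1.0700.
Soft-thresholded coefficient = 1.0700.

1.0700


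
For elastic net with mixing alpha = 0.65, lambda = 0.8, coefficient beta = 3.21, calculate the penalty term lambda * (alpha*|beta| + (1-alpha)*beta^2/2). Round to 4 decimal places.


alpha * |beta| = 0.65 * 3.21 = 2.0865.
(1-alpha) * beta^2/2 = 0.35 * 10.3041/2 = 1.8032.
Total = 0.8 * (2.0865 + 1.8032) = 3.1118.

3.1118


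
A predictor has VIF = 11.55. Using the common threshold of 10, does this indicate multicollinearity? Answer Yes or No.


Compare VIF = 11.55 to the threshold of 10.
11.55 >= 10, so the answer is Yes.

Yes


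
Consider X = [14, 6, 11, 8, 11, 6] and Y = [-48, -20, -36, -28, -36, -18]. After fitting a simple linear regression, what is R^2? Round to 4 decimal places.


After computing the OLS fit (b0=1.7273, b1=-3.5065):
SSres = 6.8312, SStot = 638.0000.
R^2 = 1 - 6.8312/638.0000 = 0.9893.

0.9893


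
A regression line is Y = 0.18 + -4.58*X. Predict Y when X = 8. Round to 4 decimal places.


Predicted value:
Y = 0.18 + (-4.58)(8) = 0.18 + -36.6400 = -36.4600.

-36.4600


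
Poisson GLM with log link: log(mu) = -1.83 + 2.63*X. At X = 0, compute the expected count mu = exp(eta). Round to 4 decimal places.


eta = -1.83 + 2.63 * 0 = -1.8300.
mu = exp(-1.8300) = 0.1604.

0.1604


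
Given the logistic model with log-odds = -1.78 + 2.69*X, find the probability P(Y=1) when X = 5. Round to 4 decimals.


z = -1.78 + 2.69 * 5 = 11.6700.
Sigmoid: P = 1 / (1 + exp(-11.6700)) = 1.0000.

1.0000


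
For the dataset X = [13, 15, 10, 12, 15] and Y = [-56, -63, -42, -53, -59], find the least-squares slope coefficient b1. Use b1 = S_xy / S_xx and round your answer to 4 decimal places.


The sample means are xbar = 13.0000 and ybar = -54.6000.
Compute S_xx = 18.0000 and S_xy = -65.0000.
Slope b1 = S_xy / S_xx = -65.0000 / 18.0000 = -3.6111.

-3.6111


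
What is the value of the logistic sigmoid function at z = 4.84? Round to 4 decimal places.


exp(-4.8400) = 0.0079.
1 + exp(-z) = 1.0079.
sigmoid = 1/1.0079 = 0.9922.

0.9922


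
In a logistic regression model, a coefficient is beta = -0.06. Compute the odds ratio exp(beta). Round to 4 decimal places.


The odds ratio is computed as:
OR = e^(-0.06) = 0.9418.

0.9418


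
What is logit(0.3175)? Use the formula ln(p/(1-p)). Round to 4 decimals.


Compute the odds: 0.3175/0.6825 = 0.4652.
Take the natural log: ln(0.4652) = -0.7653.

-0.7653


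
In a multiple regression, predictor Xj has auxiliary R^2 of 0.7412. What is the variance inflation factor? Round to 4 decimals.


Using VIF = 1/(1 - R^2_j):
1 - 0.7412 = 0.2588.
VIF = 3.8640.

3.8640


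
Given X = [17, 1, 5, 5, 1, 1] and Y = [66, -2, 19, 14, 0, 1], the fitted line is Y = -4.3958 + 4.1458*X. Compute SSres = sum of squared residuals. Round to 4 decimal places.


Compute predicted values, then residuals = yi - yhat_i.
Residuals: [-0.0828, -1.7500, 2.6668, -2.3332, 0.2500, 1.2500].
SSres = sum(residual^2) = 17.2500.

17.2500


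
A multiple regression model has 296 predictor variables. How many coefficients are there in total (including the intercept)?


Including the intercept, the model has 296 predictor coefficients + 1 intercept.
Total = 297.

297


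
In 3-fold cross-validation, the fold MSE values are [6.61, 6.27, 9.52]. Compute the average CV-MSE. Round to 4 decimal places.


Total MSE across folds = 22.4000.
CV-MSE = 22.4000/3 = 7.4667.

7.4667


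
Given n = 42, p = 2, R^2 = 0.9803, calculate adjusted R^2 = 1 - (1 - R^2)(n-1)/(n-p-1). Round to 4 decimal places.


Plug in: Adj R^2 = 1 - (1 - 0.9803) * 41/39.
= 1 - 0.0197 * 41/39
= 1 - 0.8077 / 39
= 1 - 0.0207 = 0.9793.

0.9793


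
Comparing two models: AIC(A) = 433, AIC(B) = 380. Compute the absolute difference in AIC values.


Compute |433 - 380| = 53.
Model B has the smaller AIC.

53


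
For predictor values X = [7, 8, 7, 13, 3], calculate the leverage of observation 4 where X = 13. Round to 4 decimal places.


Mean of X: xbar = 7.6000.
SXX = 51.2000.
For X = 13: h = 1/5 + (13 - 7.6000)^2/51.2000 = 0.7695.

0.7695


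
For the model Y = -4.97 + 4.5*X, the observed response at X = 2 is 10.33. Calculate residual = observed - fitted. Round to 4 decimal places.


Compute yhat = -4.97 + (4.5)(2) = 4.0300.
Residual = actual - predicted = 10.33 - 4.0300 = 6.3000.

6.3000


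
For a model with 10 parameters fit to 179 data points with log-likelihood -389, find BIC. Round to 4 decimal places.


ln(179) = 5.187386.
k * ln(n) = 10 * 5.187386 = 51.873860.
-2L = 778.
BIC = 51.873860 + 778 = 829.873860, which rounds to 829.8739.

829.8739


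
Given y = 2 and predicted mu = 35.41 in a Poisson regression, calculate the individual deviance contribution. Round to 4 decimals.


First: ln(2/35.41) = -2.873847.
Then: 2 * -2.873847 = -5.747694.
y - mu = 2 - 35.41 = -33.41.
D = 2(-5.747694 - -33.41) = 55.324612, which rounds to 55.3246.

55.3246


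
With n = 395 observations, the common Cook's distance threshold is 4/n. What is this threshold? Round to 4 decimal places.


Using the rule of thumb:
Threshold = 4 / 395 = 0.0101.

0.0101


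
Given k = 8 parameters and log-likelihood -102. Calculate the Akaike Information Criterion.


Compute:
2k = 2*8 = 16.
-2*loglik = -2*(-102) = 204.
AIC = 16 + 204 = 220.

220


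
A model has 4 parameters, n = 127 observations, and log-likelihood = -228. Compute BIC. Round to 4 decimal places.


Compute k*ln(n) = 4*ln(127) = 4*4.844187 = 19.376748.
Then -2*loglik = 456.
BIC = 19.376748 + 456 = 475.376748, which rounds to 475.3767.

475.3767


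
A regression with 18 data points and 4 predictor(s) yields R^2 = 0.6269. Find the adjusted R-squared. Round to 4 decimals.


Adjusted R^2 = 1 - (1 - R^2) * (n-1)/(n-p-1).
(1 - R^2) = 0.3731.
(n-1)/(n-p-1) = 17/13.
(1 - R^2) * (n-1) = 0.3731 * 17 = 6.3427.
Divide by (n-p-1): 6.3427 / 13 = 0.4879.
Adj R^2 = 1 - 0.4879 = 0.5121.

0.5121


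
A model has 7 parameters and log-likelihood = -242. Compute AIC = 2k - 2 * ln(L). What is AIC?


Compute:
2k = 2*7 = 14.
-2*loglik = -2*(-242) = 484.
AIC = 14 + 484 = 498.

498


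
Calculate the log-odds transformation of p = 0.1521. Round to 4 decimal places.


The odds are p/(1-p) = 0.1521 / 0.8479 = 0.1794.
logit(p) = ln(0.1794) = -1.7182.

-1.7182


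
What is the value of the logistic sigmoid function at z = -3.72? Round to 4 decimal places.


First, exp(3.7200) = 41.2644.
Then sigma(z) = 1/(1 + 41.2644) = 0.0237.

0.0237


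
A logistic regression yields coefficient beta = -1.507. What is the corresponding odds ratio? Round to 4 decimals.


exp(-1.507) = 0.2216.
So the odds ratio is 0.2216.

0.2216


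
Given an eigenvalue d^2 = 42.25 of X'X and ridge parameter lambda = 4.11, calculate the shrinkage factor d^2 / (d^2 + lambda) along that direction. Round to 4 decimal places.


Denominator = d^2 + lambda = 42.25 + 4.11 = 46.3600.
Shrinkage = 42.25 / 46.3600 = 0.9113.

0.9113


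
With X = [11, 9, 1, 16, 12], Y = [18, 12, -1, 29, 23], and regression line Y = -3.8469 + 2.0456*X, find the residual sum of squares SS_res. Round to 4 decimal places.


Predicted values from Y = -3.8469 + 2.0456*X.
Residuals: [-0.6547, -2.5635, 0.8013, 0.1173, 2.2997].
SSres = 12.9446.

12.9446


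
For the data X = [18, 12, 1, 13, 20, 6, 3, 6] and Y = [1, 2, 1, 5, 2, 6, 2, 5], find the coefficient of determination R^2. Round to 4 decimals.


After computing the OLS fit (b0=3.4954, b1=-0.0502):
SSres = 27.1472, SStot = 28.0000.
R^2 = 1 - 27.1472/28.0000 = 0.0305.

0.0305


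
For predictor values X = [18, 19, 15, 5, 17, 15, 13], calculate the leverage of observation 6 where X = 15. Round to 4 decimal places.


n = 7, xbar = 14.5714.
SXX = sum((xi - xbar)^2) = 131.7143.
h = 1/7 + (15 - 14.5714)^2 / 131.7143 = 0.1443.

0.1443


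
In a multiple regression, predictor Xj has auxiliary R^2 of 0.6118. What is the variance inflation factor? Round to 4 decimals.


VIF = 1 / (1 - 0.6118).
= 1 / 0.3882 = 2.5760.

2.5760


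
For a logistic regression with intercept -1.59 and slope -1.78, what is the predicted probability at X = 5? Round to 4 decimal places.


Compute z = -1.59 + (-1.78)(5) = -10.4900.
exp(-z) = 35954.1574.
P = 1/(1 + 35954.1574) = 0.0000.

0.0000


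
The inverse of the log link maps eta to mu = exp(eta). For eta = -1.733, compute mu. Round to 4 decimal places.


Apply the inverse link:
mu = e^-1.733 = 0.1768.

0.1768


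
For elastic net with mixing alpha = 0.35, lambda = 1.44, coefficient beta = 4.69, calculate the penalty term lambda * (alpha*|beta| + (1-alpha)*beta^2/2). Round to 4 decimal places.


L1 component = 0.35 * |4.69| = 1.6415.
L2 component = 0.65 * 4.69^2 / 2 = 7.1487.
Penalty = 1.44 * (1.6415 + 7.1487) = 1.44 * 8.7902 = 12.6579.

12.6579


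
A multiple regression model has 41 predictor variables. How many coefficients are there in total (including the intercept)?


Total coefficients = number of predictors + 1 (for the intercept).
= 41 + 1 = 42.

42


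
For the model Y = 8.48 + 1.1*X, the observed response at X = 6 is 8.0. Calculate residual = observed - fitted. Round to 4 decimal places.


Fitted value at X = 6 is yhat = 8.48 + 1.1*6 = 15.0800.
Residual = 8.0 - 15.0800 = -7.0800.

-7.0800


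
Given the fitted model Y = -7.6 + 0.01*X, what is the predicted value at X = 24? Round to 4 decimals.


Substitute X = 24 into the equation:
Y = -7.6 + 0.01 * 24 = -7.6 + 0.2400 = -7.3600.

-7.3600


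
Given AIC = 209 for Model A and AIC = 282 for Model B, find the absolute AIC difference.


Absolute difference = |209 - 282| = 73.
The model with lower AIC (A) is preferred.

73


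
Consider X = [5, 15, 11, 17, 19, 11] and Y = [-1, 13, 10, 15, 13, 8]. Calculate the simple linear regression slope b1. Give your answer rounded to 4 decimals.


The sample means are xbar = 13.0000 and ybar = 9.6667.
Compute S_xx = 128.0000 and S_xy = 136.0000.
Slope b1 = S_xy / S_xx = 136.0000 / 128.0000 = 1.0625.

1.0625


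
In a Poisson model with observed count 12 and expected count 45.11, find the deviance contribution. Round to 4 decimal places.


First: ln(12/45.11) = -1.324197.
Then: 12 * -1.324197 = -15.890364.
y - mu = 12 - 45.11 = -33.11.
D = 2(-15.890364 - -33.11) = 34.439272, which rounds to 34.4393.

34.4393


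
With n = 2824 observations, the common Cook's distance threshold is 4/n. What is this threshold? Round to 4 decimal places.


Using the rule of thumb:
Threshold = 4 / 2824 = 0.0014.

0.0014


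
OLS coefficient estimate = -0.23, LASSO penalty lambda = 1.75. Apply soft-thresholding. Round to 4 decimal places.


Check: |-0.23| = 0.23 vs lambda = 1.75.
Since |beta| <= lambda, the coefficient is set to 0.
Soft-thresholded coefficient = 0.0000.

0.0000


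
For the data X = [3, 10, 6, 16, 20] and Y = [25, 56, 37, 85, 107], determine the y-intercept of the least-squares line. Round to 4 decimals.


First find the slope: b1 = 4.8316.
Means: xbar = 11.0000, ybar = 62.0000.
b0 = ybar - b1 * xbar = 62.0000 - 4.8316 * 11.0000 = 8.8520.

8.8520


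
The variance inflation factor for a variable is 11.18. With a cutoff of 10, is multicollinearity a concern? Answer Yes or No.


Check: VIF = 11.18 vs threshold = 10.
Since 11.18 >= 10, the answer is Yes.

Yes


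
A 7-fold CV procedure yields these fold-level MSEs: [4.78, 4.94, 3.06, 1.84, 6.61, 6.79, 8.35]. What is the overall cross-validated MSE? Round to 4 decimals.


Total MSE across folds = 36.3700.
CV-MSE = 36.3700/7 = 5.1957.

5.1957


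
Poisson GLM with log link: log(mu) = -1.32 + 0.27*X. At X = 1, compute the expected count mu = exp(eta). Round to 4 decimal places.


eta = -1.32 + 0.27 * 1 = -1.0500.
mu = exp(-1.0500) = 0.3499.

0.3499


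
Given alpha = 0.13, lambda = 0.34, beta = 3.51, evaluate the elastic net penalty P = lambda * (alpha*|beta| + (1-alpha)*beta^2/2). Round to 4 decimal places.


Compute:
L1 = 0.13 * 3.51 = 0.4563.
L2 = 0.87 * 3.51^2 / 2 = 5.3592.
Penalty = 0.34 * (0.4563 + 5.3592) = 1.9773.

1.9773


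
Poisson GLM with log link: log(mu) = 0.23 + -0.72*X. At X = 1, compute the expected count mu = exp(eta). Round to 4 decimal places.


eta = 0.23 + -0.72 * 1 = -0.4900.
mu = exp(-0.4900) = 0.6126.

0.6126


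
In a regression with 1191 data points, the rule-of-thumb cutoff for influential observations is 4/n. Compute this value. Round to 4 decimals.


Cook's distance cutoff = 4/n = 4/1191.
= 0.0034.

0.0034


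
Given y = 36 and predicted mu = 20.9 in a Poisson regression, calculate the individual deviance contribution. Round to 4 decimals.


Compute y*ln(y/mu) = 36*ln(36/20.9) = 36*0.543770 = 19.575720.
y - mu = 15.1.
D = 2*(19.575720 - (15.1)) = 8.951440, which rounds to 8.9514.

8.9514


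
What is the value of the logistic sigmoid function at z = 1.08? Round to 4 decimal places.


exp(-1.0800) = 0.3396.
1 + exp(-z) = 1.3396.
sigmoid = 1/1.3396 = 0.7465.

0.7465


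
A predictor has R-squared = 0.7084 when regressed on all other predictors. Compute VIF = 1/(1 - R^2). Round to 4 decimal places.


Using VIF = 1/(1 - R^2_j):
1 - 0.7084 = 0.2916.
VIF = 3.4294.

3.4294


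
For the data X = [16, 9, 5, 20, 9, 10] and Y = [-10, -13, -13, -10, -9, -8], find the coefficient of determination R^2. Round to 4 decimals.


The fitted line is Y = -12.1538 + 0.1438*X.
SSres = 18.4080, SStot = 21.5000.
R^2 = 1 - SSres/SStot = 0.1438.

0.1438


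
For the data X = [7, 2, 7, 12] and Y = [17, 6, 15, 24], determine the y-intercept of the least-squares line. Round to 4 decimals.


The slope is b1 = 1.8000.
Sample means are xbar = 7.0000 and ybar = 15.5000.
Intercept: b0 = 15.5000 - (1.8000)(7.0000) = 2.9000.

2.9000


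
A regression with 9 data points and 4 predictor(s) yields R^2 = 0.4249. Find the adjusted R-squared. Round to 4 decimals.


Plug in: Adj R^2 = 1 - (1 - 0.4249) * 8/4.
= 1 - 0.5751 * 8/4
= 1 - 4.6008 / 4
= 1 - 1.1502 = -0.1502.

-0.1502


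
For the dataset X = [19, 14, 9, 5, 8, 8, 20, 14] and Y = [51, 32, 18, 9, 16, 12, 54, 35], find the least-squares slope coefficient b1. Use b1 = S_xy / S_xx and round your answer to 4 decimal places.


First compute the means: xbar = 12.1250, ybar = 28.3750.
Then S_xx = sum((xi - xbar)^2) = 210.8750.
S_xy = sum((xi - xbar)(yi - ybar)) = 665.6250.
b1 = S_xy / S_xx = 665.6250 / 210.8750 = 3.1565.

3.1565


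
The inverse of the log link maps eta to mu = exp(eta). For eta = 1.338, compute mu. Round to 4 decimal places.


Apply the inverse link:
mu = e^1.338 = 3.8114.

3.8114


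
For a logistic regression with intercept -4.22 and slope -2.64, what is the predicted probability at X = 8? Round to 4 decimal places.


z = -4.22 + -2.64 * 8 = -25.3400.
Sigmoid: P = 1 / (1 + exp(25.3400)) = 0.0000.

0.0000


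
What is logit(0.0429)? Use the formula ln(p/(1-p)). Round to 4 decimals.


Compute the odds: 0.0429/0.9571 = 0.0448.
Take the natural log: ln(0.0448) = -3.1050.

-3.1050


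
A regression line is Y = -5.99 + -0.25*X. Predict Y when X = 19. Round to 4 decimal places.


Predicted value:
Y = -5.99 + (-0.25)(19) = -5.99 + -4.7500 = -10.7400.

-10.7400


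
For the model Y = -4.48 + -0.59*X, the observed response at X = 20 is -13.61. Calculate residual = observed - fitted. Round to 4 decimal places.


Predicted = -4.48 + -0.59 * 20 = -16.2800.
Residual = -13.61 - -16.2800 = 2.6700.

2.6700


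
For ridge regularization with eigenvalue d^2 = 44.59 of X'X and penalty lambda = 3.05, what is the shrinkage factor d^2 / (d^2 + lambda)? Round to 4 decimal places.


Denominator = d^2 + lambda = 44.59 + 3.05 = 47.6400.
Shrinkage = 44.59 / 47.6400 = 0.9360.

0.9360


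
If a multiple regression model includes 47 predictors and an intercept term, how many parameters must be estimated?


Total coefficients = number of predictors + 1 (for the intercept).
= 47 + 1 = 48.

48


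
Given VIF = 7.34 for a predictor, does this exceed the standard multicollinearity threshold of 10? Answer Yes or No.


Compare VIF = 7.34 to the threshold of 10.
7.34 < 10, so the answer is No.

No


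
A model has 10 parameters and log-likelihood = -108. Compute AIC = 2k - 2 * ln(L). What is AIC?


AIC = 2k - 2*loglik = 2(10) - 2(-108).
= 20 + 216 = 236.

236


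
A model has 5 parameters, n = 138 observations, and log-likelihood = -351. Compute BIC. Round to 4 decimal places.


ln(138) = 4.927254.
k * ln(n) = 5 * 4.927254 = 24.636270.
-2L = 702.
BIC = 24.636270 + 702 = 726.636270, which rounds to 726.6363.

726.6363


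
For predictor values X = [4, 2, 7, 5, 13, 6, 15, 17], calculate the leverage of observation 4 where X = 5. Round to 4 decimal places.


Compute xbar = 8.6250 with n = 8 observations.
SXX = 217.8750.
Leverage = 1/8 + (5 - 8.6250)^2/217.8750 = 0.1853.

0.1853


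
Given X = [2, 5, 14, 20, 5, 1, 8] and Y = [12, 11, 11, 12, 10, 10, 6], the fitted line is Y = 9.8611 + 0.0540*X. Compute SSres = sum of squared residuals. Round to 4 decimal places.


Compute predicted values, then residuals = yi - yhat_i.
Residuals: [2.0309, 0.8689, 0.3829, 1.0589, -0.1311, 0.0849, -4.2931].
SSres = sum(residual^2) = 24.6025.

24.6025


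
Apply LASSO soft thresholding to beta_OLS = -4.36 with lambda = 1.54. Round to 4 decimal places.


Check: |-4.36| = 4.36 vs lambda = 1.54.
Since |beta| > lambda, coefficient = sign(beta)*(|beta| - lambda) = -2.8200.
Soft-thresholded coefficient = -2.8200.

-2.8200


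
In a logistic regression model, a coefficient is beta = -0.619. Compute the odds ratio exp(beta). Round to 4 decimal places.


The odds ratio is computed as:
OR = e^(-0.619) = 0.5385.

0.5385


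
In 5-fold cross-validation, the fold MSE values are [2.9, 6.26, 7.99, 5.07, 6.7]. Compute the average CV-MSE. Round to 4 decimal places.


Sum of fold MSEs = 28.9200.
Average = 28.9200 / 5 = 5.7840.

5.7840


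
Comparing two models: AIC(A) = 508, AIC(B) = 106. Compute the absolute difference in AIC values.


Absolute difference = |508 - 106| = 402.
The model with lower AIC (B) is preferred.

402


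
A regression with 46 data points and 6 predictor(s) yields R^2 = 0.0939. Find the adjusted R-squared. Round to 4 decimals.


Using the formula:
(1 - 0.0939) = 0.9061.
Multiply by 45/39: 0.9061 * 45 = 40.7745, then 40.7745 / 39 = 1.0455.
Adj R^2 = 1 - 1.0455 = -0.0455.

-0.0455


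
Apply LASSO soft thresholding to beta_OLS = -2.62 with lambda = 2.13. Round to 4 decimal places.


Check: |-2.62| = 2.62 vs lambda = 2.13.
Since |beta| > lambda, coefficient = sign(beta)*(|beta| - lambda) = -0.4900.
Soft-thresholded coefficient = -0.4900.

-0.4900


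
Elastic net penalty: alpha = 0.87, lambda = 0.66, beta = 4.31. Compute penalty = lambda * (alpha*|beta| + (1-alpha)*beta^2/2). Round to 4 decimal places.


L1 component = 0.87 * |4.31| = 3.7497.
L2 component = 0.13 * 4.31^2 / 2 = 1.2074.
Penalty = 0.66 * (3.7497 + 1.2074) = 0.66 * 4.9571 = 3.2717.

3.2717


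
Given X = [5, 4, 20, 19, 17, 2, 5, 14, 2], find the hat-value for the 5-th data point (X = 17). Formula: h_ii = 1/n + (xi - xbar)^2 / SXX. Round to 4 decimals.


Mean of X: xbar = 9.7778.
SXX = 459.5556.
For X = 17: h = 1/9 + (17 - 9.7778)^2/459.5556 = 0.2246.

0.2246


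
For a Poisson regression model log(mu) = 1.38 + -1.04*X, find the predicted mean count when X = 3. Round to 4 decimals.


Compute eta = 1.38 + -1.04 * 3 = -1.7400.
Apply inverse link: mu = e^-1.7400 = 0.1755.

0.1755


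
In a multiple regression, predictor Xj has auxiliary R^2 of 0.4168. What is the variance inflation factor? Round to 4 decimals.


VIF = 1 / (1 - 0.4168).
= 1 / 0.5832 = 1.7147.

1.7147


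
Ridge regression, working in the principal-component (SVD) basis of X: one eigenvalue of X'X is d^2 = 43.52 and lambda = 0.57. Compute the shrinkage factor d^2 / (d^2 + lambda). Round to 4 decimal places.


Denominator = d^2 + lambda = 43.52 + 0.57 = 44.0900.
Shrinkage = 43.52 / 44.0900 = 0.9871.

0.9871


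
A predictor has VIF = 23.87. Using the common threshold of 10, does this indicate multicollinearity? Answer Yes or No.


Check: VIF = 23.87 vs threshold = 10.
Since 23.87 >= 10, the answer is Yes.

Yes


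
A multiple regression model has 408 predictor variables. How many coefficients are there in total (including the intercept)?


Each predictor gets one coefficient, plus one intercept.
Total parameters = 408 + 1 = 409.

409


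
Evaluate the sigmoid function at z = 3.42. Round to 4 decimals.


First, exp(-3.4200) = 0.0327.
Then sigma(z) = 1/(1 + 0.0327) = 0.9683.

0.9683


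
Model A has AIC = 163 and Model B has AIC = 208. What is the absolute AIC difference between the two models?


|AIC_A - AIC_B| = |163 - 208| = 45.
Model A is preferred (lower AIC).

45


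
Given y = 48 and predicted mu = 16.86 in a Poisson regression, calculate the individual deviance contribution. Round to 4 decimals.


Compute y*ln(y/mu) = 48*ln(48/16.86) = 48*1.046257 = 50.220336.
y - mu = 31.14.
D = 2*(50.220336 - (31.14)) = 38.160672, which rounds to 38.1607.

38.1607


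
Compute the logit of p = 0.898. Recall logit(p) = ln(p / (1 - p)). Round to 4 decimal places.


Compute the odds: 0.898/0.102 = 8.8039.
Take the natural log: ln(8.8039) = 2.1752.

2.1752


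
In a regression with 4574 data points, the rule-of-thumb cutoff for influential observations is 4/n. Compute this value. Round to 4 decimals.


Using the rule of thumb:
Threshold = 4 / 4574 = 0.0009.

0.0009


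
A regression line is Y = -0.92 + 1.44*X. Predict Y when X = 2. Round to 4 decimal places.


Predicted value:
Y = -0.92 + (1.44)(2) = -0.92 + 2.8800 = 1.9600.

1.9600


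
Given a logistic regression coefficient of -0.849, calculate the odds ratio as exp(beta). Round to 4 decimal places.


The odds ratio is computed as:
OR = e^(-0.849) = 0.4278.

0.4278


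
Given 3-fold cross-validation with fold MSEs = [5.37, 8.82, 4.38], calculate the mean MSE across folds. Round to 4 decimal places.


Add all fold MSEs: 18.5700.
Divide by k = 3: 18.5700/3 = 6.1900.

6.1900


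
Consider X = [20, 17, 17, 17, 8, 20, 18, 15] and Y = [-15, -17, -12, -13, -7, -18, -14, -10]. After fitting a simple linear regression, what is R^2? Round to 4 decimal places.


After computing the OLS fit (b0=0.1765, b1=-0.8137):
SSres = 23.9608, SStot = 91.5000.
R^2 = 1 - 23.9608/91.5000 = 0.7381.

0.7381


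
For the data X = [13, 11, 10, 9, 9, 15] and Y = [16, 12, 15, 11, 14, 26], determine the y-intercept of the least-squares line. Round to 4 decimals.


First find the slope: b1 = 1.9191.
Means: xbar = 11.1667, ybar = 15.6667.
b0 = ybar - b1 * xbar = 15.6667 - 1.9191 * 11.1667 = -5.7630.

-5.7630


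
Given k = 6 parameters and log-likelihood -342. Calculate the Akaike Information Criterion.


AIC = 2*6 - 2*(-342).
= 12 + 684 = 696.

696


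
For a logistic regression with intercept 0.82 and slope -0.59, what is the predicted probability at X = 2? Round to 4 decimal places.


Linear predictor: z = 0.82 + -0.59 * 2 = -0.3600.
P = 1/(1 + exp(0.3600)) = 1/(1 + 1.4333) = 0.4110.

0.4110


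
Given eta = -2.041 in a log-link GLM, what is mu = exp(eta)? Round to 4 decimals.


The inverse log link gives:
mu = exp(-2.041) = 0.1299.

0.1299


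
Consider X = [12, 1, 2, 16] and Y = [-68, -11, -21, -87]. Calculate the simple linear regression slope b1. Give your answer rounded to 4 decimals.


Calculate xbar = 7.7500, ybar = -46.7500.
S_xx = 164.7500, S_xy = -811.7500.
Using b1 = S_xy / S_xx = -811.7500 / 164.7500, we get b1 = -4.9272.

-4.9272


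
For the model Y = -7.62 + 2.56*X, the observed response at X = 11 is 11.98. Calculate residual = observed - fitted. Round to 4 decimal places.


Predicted = -7.62 + 2.56 * 11 = 20.5400.
Residual = 11.98 - 20.5400 = -8.5600.

-8.5600


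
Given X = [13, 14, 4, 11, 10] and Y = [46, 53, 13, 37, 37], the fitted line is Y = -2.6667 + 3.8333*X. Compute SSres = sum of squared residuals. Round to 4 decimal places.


For each point, residual = actual - predicted.
Residuals: [-1.1662, 2.0005, 0.3335, -2.4996, 1.3337].
Sum of squared residuals = 13.5000.

13.5000


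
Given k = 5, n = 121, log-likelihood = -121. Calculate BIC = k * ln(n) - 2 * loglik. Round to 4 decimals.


Compute k*ln(n) = 5*ln(121) = 5*4.795791 = 23.978955.
Then -2*loglik = 242.
BIC = 23.978955 + 242 = 265.978955, which rounds to 265.9790.

265.9790


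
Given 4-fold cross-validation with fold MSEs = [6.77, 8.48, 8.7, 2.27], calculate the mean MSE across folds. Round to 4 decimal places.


Sum of fold MSEs = 26.2200.
Average = 26.2200 / 4 = 6.5550.

6.5550


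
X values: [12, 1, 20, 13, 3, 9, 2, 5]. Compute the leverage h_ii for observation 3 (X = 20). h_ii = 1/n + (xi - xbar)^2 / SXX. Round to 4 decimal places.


Compute xbar = 8.1250 with n = 8 observations.
SXX = 304.8750.
Leverage = 1/8 + (20 - 8.1250)^2/304.8750 = 0.5875.

0.5875


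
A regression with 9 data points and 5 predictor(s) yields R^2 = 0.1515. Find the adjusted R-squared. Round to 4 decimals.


Adjusted R^2 = 1 - (1 - R^2) * (n-1)/(n-p-1).
(1 - R^2) = 0.8485.
(n-1)/(n-p-1) = 8/3.
(1 - R^2) * (n-1) = 0.8485 * 8 = 6.7880.
Divide by (n-p-1): 6.7880 / 3 = 2.2627.
Adj R^2 = 1 - 2.2627 = -1.2627.

-1.2627


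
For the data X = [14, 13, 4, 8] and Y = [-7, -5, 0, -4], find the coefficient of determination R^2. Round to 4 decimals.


Fit the OLS line: b0 = 1.8726, b1 = -0.6023.
SSres = 2.5097.
SStot = 26.0000.
R^2 = 1 - 2.5097/26.0000 = 0.9035.

0.9035


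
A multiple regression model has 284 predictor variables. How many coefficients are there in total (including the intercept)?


Each predictor gets one coefficient, plus one intercept.
Total parameters = 284 + 1 = 285.

285


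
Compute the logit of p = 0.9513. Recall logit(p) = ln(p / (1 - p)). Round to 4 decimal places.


1 - p = 0.0487.
p/(1-p) = 19.5339.
logit = ln(19.5339) = 2.9722.

2.9722


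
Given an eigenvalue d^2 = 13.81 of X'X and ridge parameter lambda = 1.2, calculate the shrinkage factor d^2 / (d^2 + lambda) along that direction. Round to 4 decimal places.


d^2 + lambda = 13.81 + 1.2 = 15.0100.
Shrinkage factor = 13.81/15.0100 = 0.9201.

0.9201


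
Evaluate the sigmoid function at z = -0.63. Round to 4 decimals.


First, exp(0.6300) = 1.8776.
Then sigma(z) = 1/(1 + 1.8776) = 0.3475.

0.3475


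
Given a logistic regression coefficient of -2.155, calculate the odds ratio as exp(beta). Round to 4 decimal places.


Odds ratio = exp(beta) = exp(-2.155).
= 0.1159.

0.1159


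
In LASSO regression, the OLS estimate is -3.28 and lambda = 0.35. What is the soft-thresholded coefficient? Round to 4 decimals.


|beta_OLS| = 3.28.
lambda = 0.35.
Since |beta| > lambda, coefficient = sign(beta)*(|beta| - lambda) = -2.9300.
Result = -2.9300.

-2.9300


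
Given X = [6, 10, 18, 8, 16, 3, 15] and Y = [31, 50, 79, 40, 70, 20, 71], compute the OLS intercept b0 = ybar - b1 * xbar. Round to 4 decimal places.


Compute b1 = 3.9902 from the OLS formula.
With xbar = 10.8571 and ybar = 51.5714, the intercept is:
b0 = 51.5714 - 3.9902 * 10.8571 = 8.2496.

8.2496


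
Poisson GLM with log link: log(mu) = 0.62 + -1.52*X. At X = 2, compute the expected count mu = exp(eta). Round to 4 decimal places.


Compute eta = 0.62 + -1.52 * 2 = -2.4200.
Apply inverse link: mu = e^-2.4200 = 0.0889.

0.0889


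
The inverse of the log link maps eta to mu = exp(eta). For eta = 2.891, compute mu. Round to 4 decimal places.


The inverse log link gives:
mu = exp(2.891) = 18.0113.

18.0113


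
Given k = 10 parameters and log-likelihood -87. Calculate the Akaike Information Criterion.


Compute:
2k = 2*10 = 20.
-2*loglik = -2*(-87) = 174.
AIC = 20 + 174 = 194.

194


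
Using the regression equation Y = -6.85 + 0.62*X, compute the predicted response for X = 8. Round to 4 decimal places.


Substitute X = 8 into the equation:
Y = -6.85 + 0.62 * 8 = -6.85 + 4.9600 = -1.8900.

-1.8900


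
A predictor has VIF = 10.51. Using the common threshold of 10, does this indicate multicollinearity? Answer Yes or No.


The threshold is 10.
VIF = 10.51 is >= 10.
Multicollinearity indication: Yes.

Yes


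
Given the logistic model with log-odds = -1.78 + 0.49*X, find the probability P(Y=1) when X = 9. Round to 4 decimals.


z = -1.78 + 0.49 * 9 = 2.6300.
Sigmoid: P = 1 / (1 + exp(-2.6300)) = 0.9328.

0.9328


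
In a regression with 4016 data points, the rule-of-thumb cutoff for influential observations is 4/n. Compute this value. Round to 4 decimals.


Cook's distance cutoff = 4/n = 4/4016.
= 0.0010.

0.0010


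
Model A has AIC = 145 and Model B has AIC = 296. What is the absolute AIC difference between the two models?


|AIC_A - AIC_B| = |145 - 296| = 151.
Model A is preferred (lower AIC).

151


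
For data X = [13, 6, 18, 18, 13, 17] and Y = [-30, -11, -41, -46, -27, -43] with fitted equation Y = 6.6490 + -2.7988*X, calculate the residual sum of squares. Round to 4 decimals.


Compute predicted values, then residuals = yi - yhat_i.
Residuals: [-0.2646, -0.8562, 2.7294, -2.2706, 2.7354, -2.0694].
SSres = sum(residual^2) = 25.1732.

25.1732


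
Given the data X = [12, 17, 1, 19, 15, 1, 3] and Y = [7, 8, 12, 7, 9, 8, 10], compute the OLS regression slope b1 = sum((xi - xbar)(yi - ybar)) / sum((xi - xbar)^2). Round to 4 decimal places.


Calculate xbar = 9.7143, ybar = 8.7143.
S_xx = 369.4286, S_xy = -54.5714.
Using b1 = S_xy / S_xx = -54.5714 / 369.4286, we get b1 = -0.1477.

-0.1477


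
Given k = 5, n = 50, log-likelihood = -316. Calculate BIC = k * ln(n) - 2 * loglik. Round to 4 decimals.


Compute k*ln(n) = 5*ln(50) = 5*3.912023 = 19.560115.
Then -2*loglik = 632.
BIC = 19.560115 + 632 = 651.560115, which rounds to 651.5601.

651.5601


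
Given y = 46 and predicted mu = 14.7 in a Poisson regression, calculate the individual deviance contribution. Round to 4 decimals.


y/mu = 46/14.7 = 3.129252 (approx.), and ln(46/14.7) = 1.140794.
y * ln(y/mu) = 46 * 1.140794 = 52.476524.
y - mu = 31.3.
D = 2 * (52.476524 - 31.3) = 42.353048, which rounds to 42.3530.

42.3530


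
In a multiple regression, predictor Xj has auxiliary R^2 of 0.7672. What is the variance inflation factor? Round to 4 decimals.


VIF = 1 / (1 - 0.7672).
= 1 / 0.2328 = 4.2955.

4.2955


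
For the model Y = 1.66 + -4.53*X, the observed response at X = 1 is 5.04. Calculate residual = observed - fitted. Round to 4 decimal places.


Compute yhat = 1.66 + (-4.53)(1) = -2.8700.
Residual = actual - predicted = 5.04 - -2.8700 = 7.9100.

7.9100


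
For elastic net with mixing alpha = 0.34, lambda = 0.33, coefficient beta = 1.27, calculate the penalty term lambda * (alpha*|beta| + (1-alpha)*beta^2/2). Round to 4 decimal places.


L1 component = 0.34 * |1.27| = 0.4318.
L2 component = 0.66 * 1.27^2 / 2 = 0.5323.
Penalty = 0.33 * (0.4318 + 0.5323) = 0.33 * 0.9641 = 0.3181.

0.3181


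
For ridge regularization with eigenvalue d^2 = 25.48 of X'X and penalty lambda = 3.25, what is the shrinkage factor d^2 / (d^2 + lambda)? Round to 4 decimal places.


Denominator = d^2 + lambda = 25.48 + 3.25 = 28.7300.
Shrinkage = 25.48 / 28.7300 = 0.8869.

0.8869


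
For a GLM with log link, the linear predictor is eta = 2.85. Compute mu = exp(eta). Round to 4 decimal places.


Apply the inverse link:
mu = e^2.85 = 17.2878.

17.2878


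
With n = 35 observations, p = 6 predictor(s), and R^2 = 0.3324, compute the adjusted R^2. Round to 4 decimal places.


Using the formula:
(1 - 0.3324) = 0.6676.
Multiply by 34/28: 0.6676 * 34 = 22.6984, then 22.6984 / 28 = 0.8107.
Adj R^2 = 1 - 0.8107 = 0.1893.

0.1893


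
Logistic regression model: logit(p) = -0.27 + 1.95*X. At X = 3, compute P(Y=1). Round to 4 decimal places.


z = -0.27 + 1.95 * 3 = 5.5800.
Sigmoid: P = 1 / (1 + exp(-5.5800)) = 0.9962.

0.9962


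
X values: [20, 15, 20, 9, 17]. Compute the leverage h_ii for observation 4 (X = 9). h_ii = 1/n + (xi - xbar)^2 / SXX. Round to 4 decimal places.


Mean of X: xbar = 16.2000.
SXX = 82.8000.
For X = 9: h = 1/5 + (9 - 16.2000)^2/82.8000 = 0.8261.

0.8261


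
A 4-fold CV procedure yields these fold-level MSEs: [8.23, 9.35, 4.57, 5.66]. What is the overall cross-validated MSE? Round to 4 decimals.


Total MSE across folds = 27.8100.
CV-MSE = 27.8100/4 = 6.9525.

6.9525


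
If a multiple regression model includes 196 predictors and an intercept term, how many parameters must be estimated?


Total coefficients = number of predictors + 1 (for the intercept).
= 196 + 1 = 197.

197


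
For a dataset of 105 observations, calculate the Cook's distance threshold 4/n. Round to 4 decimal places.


Cook's distance cutoff = 4/n = 4/105.
= 0.0381.

0.0381


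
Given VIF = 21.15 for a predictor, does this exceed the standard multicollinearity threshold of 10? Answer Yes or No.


Compare VIF = 21.15 to the threshold of 10.
21.15 >= 10, so the answer is Yes.

Yes


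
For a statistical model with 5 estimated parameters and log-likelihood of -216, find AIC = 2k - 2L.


Compute:
2k = 2*5 = 10.
-2*loglik = -2*(-216) = 432.
AIC = 10 + 432 = 442.

442


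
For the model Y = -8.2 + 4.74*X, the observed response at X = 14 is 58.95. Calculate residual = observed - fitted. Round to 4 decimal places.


Fitted value at X = 14 is yhat = -8.2 + 4.74*14 = 58.1600.
Residual = 58.95 - 58.1600 = 0.7900.

0.7900


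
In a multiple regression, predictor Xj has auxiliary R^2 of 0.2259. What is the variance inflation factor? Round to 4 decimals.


Using VIF = 1/(1 - R^2_j):
1 - 0.2259 = 0.7741.
VIF = 1.2918.

1.2918


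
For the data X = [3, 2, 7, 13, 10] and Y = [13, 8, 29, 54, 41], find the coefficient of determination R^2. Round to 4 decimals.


The fitted line is Y = 0.1047 + 4.1279*X.
SSres = 0.5930, SStot = 1466.0000.
R^2 = 1 - SSres/SStot = 0.9996.

0.9996


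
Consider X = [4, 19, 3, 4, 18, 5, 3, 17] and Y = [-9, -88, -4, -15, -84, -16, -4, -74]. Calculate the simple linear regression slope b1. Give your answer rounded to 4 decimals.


First compute the means: xbar = 9.1250, ybar = -36.7500.
Then S_xx = sum((xi - xbar)^2) = 382.8750.
S_xy = sum((xi - xbar)(yi - ybar)) = -1959.2500.
b1 = S_xy / S_xx = -1959.2500 / 382.8750 = -5.1172.

-5.1172


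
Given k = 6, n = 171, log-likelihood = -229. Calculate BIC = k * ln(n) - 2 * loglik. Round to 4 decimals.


ln(171) = 5.141664.
k * ln(n) = 6 * 5.141664 = 30.849984.
-2L = 458.
BIC = 30.849984 + 458 = 488.849984, which rounds to 488.8500.

488.8500


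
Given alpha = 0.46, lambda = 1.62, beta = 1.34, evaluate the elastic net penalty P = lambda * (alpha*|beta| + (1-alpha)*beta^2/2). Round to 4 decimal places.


alpha * |beta| = 0.46 * 1.34 = 0.6164.
(1-alpha) * beta^2/2 = 0.54 * 1.7956/2 = 0.4848.
Total = 1.62 * (0.6164 + 0.4848) = 1.7840.

1.7840


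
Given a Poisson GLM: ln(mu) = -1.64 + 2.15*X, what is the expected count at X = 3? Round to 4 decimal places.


Linear predictor: eta = -1.64 + (2.15)(3) = 4.8100.
Expected count: mu = exp(4.8100) = 122.7316.

122.7316


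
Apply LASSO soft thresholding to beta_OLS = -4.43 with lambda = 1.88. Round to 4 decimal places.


Absolute value: |-4.43| = 4.43.
Compare to lambda = 1.88.
Since |beta| > lambda, coefficient = sign(beta)*(|beta| - lambda) = -2.5500.

-2.5500
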